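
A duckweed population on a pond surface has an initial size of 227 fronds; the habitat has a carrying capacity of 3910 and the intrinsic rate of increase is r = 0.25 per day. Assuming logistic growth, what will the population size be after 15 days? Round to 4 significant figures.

A = (K − N₀)/N₀ = (3910 − 227)/227 = 16.225.
N(t) = K/(1 + A·e^(−rt)) = 3910/(1 + 16.225×e^(−0.25×15)).
e^(−3.75) = 0.023518; denominator = 1 + 16.225×0.023518 = 1.3816.
N = 3910/1.3816 = 2830.12.

2830 fronds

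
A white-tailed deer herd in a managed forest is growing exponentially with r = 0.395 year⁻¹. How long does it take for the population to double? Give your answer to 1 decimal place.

1.8 years

Doubling time t_d = ln(2)/r = 0.6931/0.395 = 1.7548.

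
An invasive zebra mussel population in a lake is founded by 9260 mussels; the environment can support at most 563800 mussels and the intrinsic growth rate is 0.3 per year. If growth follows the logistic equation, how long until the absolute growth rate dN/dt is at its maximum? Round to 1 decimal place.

13.6 years

Logistic growth is fastest at N = K/2 = 281900.
A = (K − N₀)/N₀ = 59.886. Set K/(1 + A·e^(−rt)) = K/2 → A·e^(−rt) = 1.
e^(−0.3t) = 1/59.886 = 0.0166985, so t = ln(59.886)/0.3 = 4.0924/0.3 = 13.641.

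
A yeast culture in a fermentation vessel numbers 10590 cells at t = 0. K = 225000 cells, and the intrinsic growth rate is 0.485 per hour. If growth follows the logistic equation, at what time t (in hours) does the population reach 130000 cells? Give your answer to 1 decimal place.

A = (K − N₀)/N₀ = (225000 − 10590)/10590 = 20.246.
Solve 225000/(1 + 20.246·e^(−0.485t)) = 130000: 1 + 20.246·e^(−0.485t) = 1.7308, so e^(−0.485t) = 0.0360937.
−0.485·t = ln(0.0360937) = -3.3216, so t = 3.3216/0.485 = 6.8487.

6.8 hours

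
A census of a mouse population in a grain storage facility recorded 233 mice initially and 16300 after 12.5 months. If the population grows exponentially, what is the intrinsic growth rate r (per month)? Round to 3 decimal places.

From N(t) = N₀·e^(rt): e^(r·12.5) = 16300/233 = 69.957.
r·12.5 = ln(69.957) = 4.2479, so r = 4.2479/12.5 = 0.33983.

0.340 per month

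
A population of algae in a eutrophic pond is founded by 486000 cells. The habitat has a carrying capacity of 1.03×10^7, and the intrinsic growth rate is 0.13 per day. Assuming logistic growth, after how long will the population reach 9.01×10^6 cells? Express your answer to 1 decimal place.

38.1 days

A = (K − N₀)/N₀ = (1.03×10^7 − 486000)/486000 = 20.193.
Solve 1.03×10^7/(1 + 20.193·e^(−0.13t)) = 9.01×10^6: 1 + 20.193·e^(−0.13t) = 1.1432, so e^(−0.13t) = 0.00709015.
−0.13·t = ln(0.00709015) = -4.949, so t = 4.949/0.13 = 38.07.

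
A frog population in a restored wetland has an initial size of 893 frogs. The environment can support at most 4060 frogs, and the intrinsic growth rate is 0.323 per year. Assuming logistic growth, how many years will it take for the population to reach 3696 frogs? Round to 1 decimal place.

11.1 years

A = (K − N₀)/N₀ = (4060 − 893)/893 = 3.5465.
Solve 4060/(1 + 3.5465·e^(−0.323t)) = 3696: 1 + 3.5465·e^(−0.323t) = 1.0985, so e^(−0.323t) = 0.0277698.
−0.323·t = ln(0.0277698) = -3.5838, so t = 3.5838/0.323 = 11.095.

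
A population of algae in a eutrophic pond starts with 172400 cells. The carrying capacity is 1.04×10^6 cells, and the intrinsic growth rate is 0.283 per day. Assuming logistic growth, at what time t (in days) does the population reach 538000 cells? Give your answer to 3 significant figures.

A = (K − N₀)/N₀ = (1.04×10^6 − 172400)/172400 = 5.0325.
Solve 1.04×10^6/(1 + 5.0325·e^(−0.283t)) = 538000: 1 + 5.0325·e^(−0.283t) = 1.9331, so e^(−0.283t) = 0.185413.
−0.283·t = ln(0.185413) = -1.6852, so t = 1.6852/0.283 = 5.9547.

5.95 days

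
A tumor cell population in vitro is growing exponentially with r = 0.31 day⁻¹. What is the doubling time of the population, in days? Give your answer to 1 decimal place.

Doubling time t_d = ln(2)/r = 0.6931/0.31 = 2.236.

2.2 days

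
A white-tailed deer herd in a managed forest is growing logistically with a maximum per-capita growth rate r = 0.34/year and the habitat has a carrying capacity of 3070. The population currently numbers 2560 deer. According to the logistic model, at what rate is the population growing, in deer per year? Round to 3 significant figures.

145 deer per year

dN/dt = rN(1 − N/K) = 0.34 × 2560 × (1 − 2560/3070).
1 − 2560/3070 = 0.16612; dN/dt = 0.34 × 2560 × 0.16612 = 144.59.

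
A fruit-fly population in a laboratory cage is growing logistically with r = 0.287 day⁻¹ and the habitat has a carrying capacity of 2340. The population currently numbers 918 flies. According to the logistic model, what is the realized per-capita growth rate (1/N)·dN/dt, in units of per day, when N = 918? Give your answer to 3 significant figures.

0.174 per day

(1/N)·dN/dt = r(1 − N/K) = 0.287 × (1 − 918/2340).
= 0.287 × 0.60769 = 0.17441.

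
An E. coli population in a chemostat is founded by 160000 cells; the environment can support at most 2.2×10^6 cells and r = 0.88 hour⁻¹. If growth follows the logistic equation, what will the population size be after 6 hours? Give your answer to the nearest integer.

A = (K − N₀)/N₀ = (2.2×10^6 − 160000)/160000 = 12.75.
N(t) = K/(1 + A·e^(−rt)) = 2.2×10^6/(1 + 12.75×e^(−0.88×6)).
e^(−5.28) = 0.0050924; denominator = 1 + 12.75×0.0050924 = 1.0649.
N = 2.2×10^6/1.0649 = 2.065866×10^6.

2065866 cells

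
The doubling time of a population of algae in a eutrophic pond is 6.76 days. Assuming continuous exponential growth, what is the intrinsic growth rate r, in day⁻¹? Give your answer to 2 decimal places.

r = ln(2)/t_d = 0.6931/6.76 = 0.10254.

0.10 per day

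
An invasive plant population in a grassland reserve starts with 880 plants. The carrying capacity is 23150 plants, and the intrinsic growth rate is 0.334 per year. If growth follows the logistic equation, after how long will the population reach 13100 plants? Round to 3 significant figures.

10.5 years

A = (K − N₀)/N₀ = (23150 − 880)/880 = 25.307.
Solve 23150/(1 + 25.307·e^(−0.334t)) = 13100: 1 + 25.307·e^(−0.334t) = 1.7672, so e^(−0.334t) = 0.030315.
−0.334·t = ln(0.030315) = -3.4961, so t = 3.4961/0.334 = 10.467.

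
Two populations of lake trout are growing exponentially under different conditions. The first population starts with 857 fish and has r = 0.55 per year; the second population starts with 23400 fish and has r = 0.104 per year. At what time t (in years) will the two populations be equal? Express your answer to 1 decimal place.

Set 857·e^(0.55t) = 23400·e^(0.104t).
e^((0.55 − 0.104)t) = 23400/857 → e^(0.446·t) = 27.305.
0.446·t = ln(27.305) = 3.3071, so t = 3.3071/0.446 = 7.4149.

7.4 years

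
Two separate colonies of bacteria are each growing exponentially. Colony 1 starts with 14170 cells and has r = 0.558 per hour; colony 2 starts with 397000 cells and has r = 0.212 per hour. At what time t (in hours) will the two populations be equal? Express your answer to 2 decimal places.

Set 14170·e^(0.558t) = 397000·e^(0.212t).
e^((0.558 − 0.212)t) = 397000/14170 → e^(0.346·t) = 28.017.
0.346·t = ln(28.017) = 3.3328, so t = 3.3328/0.346 = 9.6324.

9.63 hours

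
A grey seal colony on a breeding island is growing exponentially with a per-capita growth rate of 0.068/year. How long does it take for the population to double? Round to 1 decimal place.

Doubling time t_d = ln(2)/r = 0.6931/0.068 = 10.193.

10.2 years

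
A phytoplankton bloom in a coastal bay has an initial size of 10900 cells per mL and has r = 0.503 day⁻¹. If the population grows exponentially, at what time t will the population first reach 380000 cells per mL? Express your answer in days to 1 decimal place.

Set N₀·e^(rt) = 380000: e^(0.503·t) = 380000/10900 = 34.862.
0.503·t = ln(34.862) = 3.5514, so t = 3.5514/0.503 = 7.0605.

7.1 days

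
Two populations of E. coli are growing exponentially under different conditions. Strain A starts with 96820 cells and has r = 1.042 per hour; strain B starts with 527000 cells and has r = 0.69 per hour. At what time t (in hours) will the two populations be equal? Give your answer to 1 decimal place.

4.8 hours

Set 96820·e^(1.042t) = 527000·e^(0.69t).
e^((1.042 − 0.69)t) = 527000/96820 → e^(0.352·t) = 5.4431.
0.352·t = ln(5.4431) = 1.6943, so t = 1.6943/0.352 = 4.8135.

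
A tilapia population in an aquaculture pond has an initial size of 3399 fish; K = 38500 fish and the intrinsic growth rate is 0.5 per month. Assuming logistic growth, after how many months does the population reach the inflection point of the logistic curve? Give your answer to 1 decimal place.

4.7 months

Logistic growth is fastest at N = K/2 = 19250.
A = (K − N₀)/N₀ = 10.327. Set K/(1 + A·e^(−rt)) = K/2 → A·e^(−rt) = 1.
e^(−0.5t) = 1/10.327 = 0.0968348, so t = ln(10.327)/0.5 = 2.3347/0.5 = 4.6695.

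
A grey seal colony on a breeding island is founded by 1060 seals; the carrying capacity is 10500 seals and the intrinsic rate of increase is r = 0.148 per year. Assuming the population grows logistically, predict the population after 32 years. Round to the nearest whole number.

9739 seals

A = (K − N₀)/N₀ = (10500 − 1060)/1060 = 8.9057.
N(t) = K/(1 + A·e^(−rt)) = 10500/(1 + 8.9057×e^(−0.148×32)).
e^(−4.736) = 0.0087737; denominator = 1 + 8.9057×0.0087737 = 1.0781.
N = 10500/1.0781 = 9739.04.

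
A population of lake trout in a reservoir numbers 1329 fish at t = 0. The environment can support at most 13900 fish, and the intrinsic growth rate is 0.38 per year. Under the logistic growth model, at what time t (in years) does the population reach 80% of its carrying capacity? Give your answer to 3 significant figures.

9.56 years

A = (K − N₀)/N₀ = (13900 − 1329)/1329 = 9.459.
Solve 13900/(1 + 9.459·e^(−0.38t)) = 11120: 1 + 9.459·e^(−0.38t) = 1.25, so e^(−0.38t) = 0.0264299.
−0.38·t = ln(0.0264299) = -3.6333, so t = 3.6333/0.38 = 9.5612.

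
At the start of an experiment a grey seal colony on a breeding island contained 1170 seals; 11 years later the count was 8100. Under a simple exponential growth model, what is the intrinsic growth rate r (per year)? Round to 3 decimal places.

0.176 per year

From N(t) = N₀·e^(rt): e^(r·11) = 8100/1170 = 6.9231.
r·11 = ln(6.9231) = 1.9349, so r = 1.9349/11 = 0.1759.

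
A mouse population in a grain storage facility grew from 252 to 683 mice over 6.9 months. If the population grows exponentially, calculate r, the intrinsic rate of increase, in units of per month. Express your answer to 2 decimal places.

0.14 per month

From N(t) = N₀·e^(rt): e^(r·6.9) = 683/252 = 2.7103.
r·6.9 = ln(2.7103) = 0.99707, so r = 0.99707/6.9 = 0.1445.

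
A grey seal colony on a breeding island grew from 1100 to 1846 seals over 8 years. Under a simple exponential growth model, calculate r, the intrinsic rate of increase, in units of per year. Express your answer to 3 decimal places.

From N(t) = N₀·e^(rt): e^(r·8) = 1846/1100 = 1.6782.
r·8 = ln(1.6782) = 0.51771, so r = 0.51771/8 = 0.064714.

0.065 per year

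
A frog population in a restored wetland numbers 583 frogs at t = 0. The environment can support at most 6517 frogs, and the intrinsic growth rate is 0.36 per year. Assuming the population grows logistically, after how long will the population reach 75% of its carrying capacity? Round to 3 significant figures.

A = (K − N₀)/N₀ = (6517 − 583)/583 = 10.178.
Solve 6517/(1 + 10.178·e^(−0.36t)) = 4887.75: 1 + 10.178·e^(−0.36t) = 1.3333, so e^(−0.36t) = 0.0327491.
−0.36·t = ln(0.0327491) = -3.4189, so t = 3.4189/0.36 = 9.4969.

9.50 years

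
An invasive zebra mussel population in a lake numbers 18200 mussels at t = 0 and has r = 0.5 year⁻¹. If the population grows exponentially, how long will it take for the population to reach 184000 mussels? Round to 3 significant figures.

4.63 years

Set N₀·e^(rt) = 184000: e^(0.5·t) = 184000/18200 = 10.11.
0.5·t = ln(10.11) = 2.3135, so t = 2.3135/0.5 = 4.627.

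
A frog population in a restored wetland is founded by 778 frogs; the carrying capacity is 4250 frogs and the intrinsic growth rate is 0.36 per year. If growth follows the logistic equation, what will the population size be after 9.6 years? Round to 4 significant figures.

A = (K − N₀)/N₀ = (4250 − 778)/778 = 4.4627.
N(t) = K/(1 + A·e^(−rt)) = 4250/(1 + 4.4627×e^(−0.36×9.6)).
e^(−3.456) = 0.031556; denominator = 1 + 4.4627×0.031556 = 1.1408.
N = 4250/1.1408 = 3725.38.

3725 frogs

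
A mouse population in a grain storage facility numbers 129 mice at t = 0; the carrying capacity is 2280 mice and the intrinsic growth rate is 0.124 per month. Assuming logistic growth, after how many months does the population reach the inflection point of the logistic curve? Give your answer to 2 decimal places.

22.69 months

Logistic growth is fastest at N = K/2 = 1140.
A = (K − N₀)/N₀ = 16.674. Set K/(1 + A·e^(−rt)) = K/2 → A·e^(−rt) = 1.
e^(−0.124t) = 1/16.674 = 0.0599721, so t = ln(16.674)/0.124 = 2.8139/0.124 = 22.693.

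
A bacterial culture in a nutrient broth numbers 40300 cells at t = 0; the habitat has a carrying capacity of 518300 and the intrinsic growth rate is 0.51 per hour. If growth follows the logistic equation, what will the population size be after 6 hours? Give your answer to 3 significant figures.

333000 cells

A = (K − N₀)/N₀ = (518300 − 40300)/40300 = 11.861.
N(t) = K/(1 + A·e^(−rt)) = 518300/(1 + 11.861×e^(−0.51×6)).
e^(−3.06) = 0.046888; denominator = 1 + 11.861×0.046888 = 1.5561.
N = 518300/1.5561 = 333068.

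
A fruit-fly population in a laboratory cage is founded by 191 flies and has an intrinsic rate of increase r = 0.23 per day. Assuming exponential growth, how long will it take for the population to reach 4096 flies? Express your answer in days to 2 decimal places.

Set N₀·e^(rt) = 4096: e^(0.23·t) = 4096/191 = 21.445.
0.23·t = ln(21.445) = 3.0655, so t = 3.0655/0.23 = 13.328.

13.33 days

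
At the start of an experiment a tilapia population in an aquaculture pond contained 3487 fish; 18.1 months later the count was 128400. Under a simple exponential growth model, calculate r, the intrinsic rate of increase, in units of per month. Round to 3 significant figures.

0.199 per month

From N(t) = N₀·e^(rt): e^(r·18.1) = 128400/3487 = 36.822.
r·18.1 = ln(36.822) = 3.6061, so r = 3.6061/18.1 = 0.19923.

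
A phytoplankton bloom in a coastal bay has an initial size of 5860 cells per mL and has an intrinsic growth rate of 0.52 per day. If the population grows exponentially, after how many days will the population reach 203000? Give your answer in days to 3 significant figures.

Set N₀·e^(rt) = 203000: e^(0.52·t) = 203000/5860 = 34.642.
0.52·t = ln(34.642) = 3.5451, so t = 3.5451/0.52 = 6.8174.

6.82 days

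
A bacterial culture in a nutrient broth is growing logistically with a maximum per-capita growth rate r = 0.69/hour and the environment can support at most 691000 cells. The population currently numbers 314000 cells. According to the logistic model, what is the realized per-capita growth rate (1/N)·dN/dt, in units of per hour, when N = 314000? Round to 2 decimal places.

0.38 per hour

(1/N)·dN/dt = r(1 − N/K) = 0.69 × (1 − 314000/691000).
= 0.69 × 0.54559 = 0.37645.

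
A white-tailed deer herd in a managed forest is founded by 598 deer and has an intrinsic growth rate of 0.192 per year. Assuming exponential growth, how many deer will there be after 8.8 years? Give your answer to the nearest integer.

N(t) = N₀·e^(rt) = 598 × e^(0.192×8.8) = 598 × e^1.69.
e^1.69 ≈ 5.4173, so N ≈ 598 × 5.4173 = 3239.55.

3240 deer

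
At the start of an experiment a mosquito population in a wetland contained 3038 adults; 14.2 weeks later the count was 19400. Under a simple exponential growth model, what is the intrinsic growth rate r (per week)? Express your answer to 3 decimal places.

From N(t) = N₀·e^(rt): e^(r·14.2) = 19400/3038 = 6.3858.
r·14.2 = ln(6.3858) = 1.8541, so r = 1.8541/14.2 = 0.13057.

0.131 per week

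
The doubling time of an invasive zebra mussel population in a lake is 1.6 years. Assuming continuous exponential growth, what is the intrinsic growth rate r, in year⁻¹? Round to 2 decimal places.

r = ln(2)/t_d = 0.6931/1.6 = 0.43322.

0.43 per year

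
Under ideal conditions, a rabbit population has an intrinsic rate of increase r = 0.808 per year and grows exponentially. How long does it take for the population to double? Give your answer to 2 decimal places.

Doubling time t_d = ln(2)/r = 0.6931/0.808 = 0.85786.

0.86 years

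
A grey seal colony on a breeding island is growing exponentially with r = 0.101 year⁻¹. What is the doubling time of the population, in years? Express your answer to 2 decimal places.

Doubling time t_d = ln(2)/r = 0.6931/0.101 = 6.8628.

6.86 years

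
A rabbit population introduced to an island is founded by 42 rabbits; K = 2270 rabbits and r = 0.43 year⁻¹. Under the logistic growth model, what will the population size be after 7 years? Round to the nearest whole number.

A = (K − N₀)/N₀ = (2270 − 42)/42 = 53.048.
N(t) = K/(1 + A·e^(−rt)) = 2270/(1 + 53.048×e^(−0.43×7)).
e^(−3.01) = 0.049292; denominator = 1 + 53.048×0.049292 = 3.6148.
N = 2270/3.6148 = 627.973.

628 rabbits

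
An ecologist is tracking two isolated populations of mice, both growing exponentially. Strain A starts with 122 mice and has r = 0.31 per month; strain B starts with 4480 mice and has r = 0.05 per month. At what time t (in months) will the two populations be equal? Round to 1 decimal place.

Set 122·e^(0.31t) = 4480·e^(0.05t).
e^((0.31 − 0.05)t) = 4480/122 → e^(0.26·t) = 36.721.
0.26·t = ln(36.721) = 3.6034, so t = 3.6034/0.26 = 13.859.

13.9 months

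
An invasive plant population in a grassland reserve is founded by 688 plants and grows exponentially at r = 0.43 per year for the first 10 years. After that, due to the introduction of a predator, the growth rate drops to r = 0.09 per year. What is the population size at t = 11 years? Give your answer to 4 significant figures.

Phase 1: N(10) = 688·e^(0.43×10) = 688·e^4.3 = 50705.5.
Phase 2 runs for 11 − 10 = 1 years at r = 0.09.
N(11) = 50705.5·e^(0.09×1) = 50705.5·e^0.09 = 55480.6.

55480 plants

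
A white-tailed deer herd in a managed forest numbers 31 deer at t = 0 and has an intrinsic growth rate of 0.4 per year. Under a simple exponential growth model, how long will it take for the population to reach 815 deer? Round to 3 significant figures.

Set N₀·e^(rt) = 815: e^(0.4·t) = 815/31 = 26.29.
0.4·t = ln(26.29) = 3.2692, so t = 3.2692/0.4 = 8.173.

8.17 years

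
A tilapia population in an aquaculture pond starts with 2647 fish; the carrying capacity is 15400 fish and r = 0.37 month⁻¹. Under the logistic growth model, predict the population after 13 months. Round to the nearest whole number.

14818 fish

A = (K − N₀)/N₀ = (15400 − 2647)/2647 = 4.8179.
N(t) = K/(1 + A·e^(−rt)) = 15400/(1 + 4.8179×e^(−0.37×13)).
e^(−4.81) = 0.0081479; denominator = 1 + 4.8179×0.0081479 = 1.0393.
N = 15400/1.0393 = 14818.3.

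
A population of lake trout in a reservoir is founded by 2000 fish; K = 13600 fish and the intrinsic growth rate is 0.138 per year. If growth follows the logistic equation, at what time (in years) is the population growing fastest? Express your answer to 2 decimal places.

12.74 years

Logistic growth is fastest at N = K/2 = 6800.
A = (K − N₀)/N₀ = 5.8. Set K/(1 + A·e^(−rt)) = K/2 → A·e^(−rt) = 1.
e^(−0.138t) = 1/5.8 = 0.172414, so t = ln(5.8)/0.138 = 1.7579/0.138 = 12.738.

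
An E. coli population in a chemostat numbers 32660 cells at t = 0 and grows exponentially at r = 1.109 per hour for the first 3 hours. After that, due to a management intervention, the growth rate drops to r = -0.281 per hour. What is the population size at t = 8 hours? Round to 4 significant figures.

Phase 1: N(3) = 32660·e^(1.109×3) = 32660·e^3.327 = 909733.
Phase 2 runs for 8 − 3 = 5 hours at r = -0.281.
N(8) = 909733·e^(-0.281×5) = 909733·e^-1.405 = 223218.

223200 cells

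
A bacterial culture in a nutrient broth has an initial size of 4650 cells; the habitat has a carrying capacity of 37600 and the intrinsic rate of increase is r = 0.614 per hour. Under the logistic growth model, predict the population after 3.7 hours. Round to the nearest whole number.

A = (K − N₀)/N₀ = (37600 − 4650)/4650 = 7.086.
N(t) = K/(1 + A·e^(−rt)) = 37600/(1 + 7.086×e^(−0.614×3.7)).
e^(−2.272) = 0.10313; denominator = 1 + 7.086×0.10313 = 1.7308.
N = 37600/1.7308 = 21724.6.

21725 cells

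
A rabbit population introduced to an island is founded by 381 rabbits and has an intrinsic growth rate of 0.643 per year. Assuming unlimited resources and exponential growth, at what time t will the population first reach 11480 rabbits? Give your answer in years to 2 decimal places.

Set N₀·e^(rt) = 11480: e^(0.643·t) = 11480/381 = 30.131.
0.643·t = ln(30.131) = 3.4056, so t = 3.4056/0.643 = 5.2964.

5.30 years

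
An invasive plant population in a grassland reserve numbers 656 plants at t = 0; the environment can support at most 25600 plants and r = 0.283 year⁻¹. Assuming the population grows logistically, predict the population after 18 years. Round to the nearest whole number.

A = (K − N₀)/N₀ = (25600 − 656)/656 = 38.024.
N(t) = K/(1 + A·e^(−rt)) = 25600/(1 + 38.024×e^(−0.283×18)).
e^(−5.094) = 0.0061334; denominator = 1 + 38.024×0.0061334 = 1.2332.
N = 25600/1.2332 = 20758.7.

20759 plants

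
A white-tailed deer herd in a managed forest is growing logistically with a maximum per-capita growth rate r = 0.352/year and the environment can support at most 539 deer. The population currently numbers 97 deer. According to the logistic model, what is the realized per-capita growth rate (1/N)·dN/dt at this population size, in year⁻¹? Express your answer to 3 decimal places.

0.289 per year

(1/N)·dN/dt = r(1 − N/K) = 0.352 × (1 − 97/539).
= 0.352 × 0.82004 = 0.28865.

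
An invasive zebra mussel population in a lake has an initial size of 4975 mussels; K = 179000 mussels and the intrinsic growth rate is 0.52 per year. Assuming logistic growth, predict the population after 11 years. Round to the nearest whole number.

A = (K − N₀)/N₀ = (179000 − 4975)/4975 = 34.98.
N(t) = K/(1 + A·e^(−rt)) = 179000/(1 + 34.98×e^(−0.52×11)).
e^(−5.72) = 0.0032797; denominator = 1 + 34.98×0.0032797 = 1.1147.
N = 179000/1.1147 = 160578.

160578 mussels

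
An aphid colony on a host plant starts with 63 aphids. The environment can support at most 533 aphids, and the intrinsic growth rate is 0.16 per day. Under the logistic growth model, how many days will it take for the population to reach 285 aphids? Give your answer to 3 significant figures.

A = (K − N₀)/N₀ = (533 − 63)/63 = 7.4603.
Solve 533/(1 + 7.4603·e^(−0.16t)) = 285: 1 + 7.4603·e^(−0.16t) = 1.8702, so e^(−0.16t) = 0.116641.
−0.16·t = ln(0.116641) = -2.1487, so t = 2.1487/0.16 = 13.429.

13.4 days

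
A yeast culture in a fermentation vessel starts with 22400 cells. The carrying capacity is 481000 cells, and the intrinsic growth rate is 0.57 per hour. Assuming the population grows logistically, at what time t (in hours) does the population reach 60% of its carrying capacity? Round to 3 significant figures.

6.01 hours

A = (K − N₀)/N₀ = (481000 − 22400)/22400 = 20.473.
Solve 481000/(1 + 20.473·e^(−0.57t)) = 288600: 1 + 20.473·e^(−0.57t) = 1.6667, so e^(−0.57t) = 0.0325629.
−0.57·t = ln(0.0325629) = -3.4246, so t = 3.4246/0.57 = 6.008.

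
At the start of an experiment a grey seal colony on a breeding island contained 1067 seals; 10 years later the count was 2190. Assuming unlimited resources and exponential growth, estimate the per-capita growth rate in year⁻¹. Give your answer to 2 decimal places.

0.07 per year

From N(t) = N₀·e^(rt): e^(r·10) = 2190/1067 = 2.0525.
r·10 = ln(2.0525) = 0.71905, so r = 0.71905/10 = 0.071905.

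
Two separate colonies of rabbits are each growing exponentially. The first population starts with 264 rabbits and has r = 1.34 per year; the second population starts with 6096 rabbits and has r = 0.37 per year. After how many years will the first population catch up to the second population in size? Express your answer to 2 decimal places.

3.24 years

Set 264·e^(1.34t) = 6096·e^(0.37t).
e^((1.34 − 0.37)t) = 6096/264 → e^(0.97·t) = 23.091.
0.97·t = ln(23.091) = 3.1394, so t = 3.1394/0.97 = 3.2365.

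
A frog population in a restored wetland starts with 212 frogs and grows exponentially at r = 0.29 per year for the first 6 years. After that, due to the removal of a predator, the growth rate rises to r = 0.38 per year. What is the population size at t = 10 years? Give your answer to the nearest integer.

5523 frogs

Phase 1: N(6) = 212·e^(0.29×6) = 212·e^1.74 = 1207.84.
Phase 2 runs for 10 − 6 = 4 years at r = 0.38.
N(10) = 1207.84·e^(0.38×4) = 1207.84·e^1.52 = 5522.5.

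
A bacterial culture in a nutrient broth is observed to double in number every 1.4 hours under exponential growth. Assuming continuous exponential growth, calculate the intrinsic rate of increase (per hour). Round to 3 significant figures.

r = ln(2)/t_d = 0.6931/1.4 = 0.49511.

0.495 per hour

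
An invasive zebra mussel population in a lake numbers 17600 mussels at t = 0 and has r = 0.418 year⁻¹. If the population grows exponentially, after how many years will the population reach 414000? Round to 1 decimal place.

Set N₀·e^(rt) = 414000: e^(0.418·t) = 414000/17600 = 23.523.
0.418·t = ln(23.523) = 3.158, so t = 3.158/0.418 = 7.5549.

7.6 years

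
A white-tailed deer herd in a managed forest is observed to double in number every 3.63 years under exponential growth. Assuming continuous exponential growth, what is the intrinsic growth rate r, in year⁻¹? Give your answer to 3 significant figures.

0.191 per year

r = ln(2)/t_d = 0.6931/3.63 = 0.19095.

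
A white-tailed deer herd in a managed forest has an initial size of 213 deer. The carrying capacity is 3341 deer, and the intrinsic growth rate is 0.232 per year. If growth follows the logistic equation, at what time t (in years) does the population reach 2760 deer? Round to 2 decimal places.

A = (K − N₀)/N₀ = (3341 − 213)/213 = 14.685.
Solve 3341/(1 + 14.685·e^(−0.232t)) = 2760: 1 + 14.685·e^(−0.232t) = 1.2105, so e^(−0.232t) = 0.0143344.
−0.232·t = ln(0.0143344) = -4.2451, so t = 4.2451/0.232 = 18.298.

18.30 years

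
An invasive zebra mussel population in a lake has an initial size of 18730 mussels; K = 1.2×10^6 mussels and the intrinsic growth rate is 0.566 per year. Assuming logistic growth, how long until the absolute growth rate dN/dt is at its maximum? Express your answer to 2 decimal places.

Logistic growth is fastest at N = K/2 = 600000.
A = (K − N₀)/N₀ = 63.068. Set K/(1 + A·e^(−rt)) = K/2 → A·e^(−rt) = 1.
e^(−0.566t) = 1/63.068 = 0.0158558, so t = ln(63.068)/0.566 = 4.1442/0.566 = 7.3219.

7.32 years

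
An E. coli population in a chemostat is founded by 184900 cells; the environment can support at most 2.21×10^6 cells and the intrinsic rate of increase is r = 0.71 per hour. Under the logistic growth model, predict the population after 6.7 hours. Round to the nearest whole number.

2019933 cells

A = (K − N₀)/N₀ = (2.21×10^6 − 184900)/184900 = 10.952.
N(t) = K/(1 + A·e^(−rt)) = 2.21×10^6/(1 + 10.952×e^(−0.71×6.7)).
e^(−4.757) = 0.0085913; denominator = 1 + 10.952×0.0085913 = 1.0941.
N = 2.21×10^6/1.0941 = 2.019933×10^6.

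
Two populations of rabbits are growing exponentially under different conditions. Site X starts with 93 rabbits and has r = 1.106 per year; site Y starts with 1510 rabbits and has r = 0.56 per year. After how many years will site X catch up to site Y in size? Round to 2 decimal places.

Set 93·e^(1.106t) = 1510·e^(0.56t).
e^((1.106 − 0.56)t) = 1510/93 → e^(0.546·t) = 16.237.
0.546·t = ln(16.237) = 2.7873, so t = 2.7873/0.546 = 5.1049.

5.10 years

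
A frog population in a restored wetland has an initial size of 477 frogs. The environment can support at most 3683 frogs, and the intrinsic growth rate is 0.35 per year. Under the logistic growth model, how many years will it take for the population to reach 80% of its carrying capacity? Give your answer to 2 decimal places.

9.40 years

A = (K − N₀)/N₀ = (3683 − 477)/477 = 6.7212.
Solve 3683/(1 + 6.7212·e^(−0.35t)) = 2946.4: 1 + 6.7212·e^(−0.35t) = 1.25, so e^(−0.35t) = 0.0371959.
−0.35·t = ln(0.0371959) = -3.2916, so t = 3.2916/0.35 = 9.4044.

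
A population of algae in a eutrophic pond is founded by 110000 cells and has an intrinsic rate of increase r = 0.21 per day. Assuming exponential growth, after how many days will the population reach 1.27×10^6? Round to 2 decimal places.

11.65 days

Set N₀·e^(rt) = 1.27×10^6: e^(0.21·t) = 1.27×10^6/110000 = 11.545.
0.21·t = ln(11.545) = 2.4463, so t = 2.4463/0.21 = 11.649.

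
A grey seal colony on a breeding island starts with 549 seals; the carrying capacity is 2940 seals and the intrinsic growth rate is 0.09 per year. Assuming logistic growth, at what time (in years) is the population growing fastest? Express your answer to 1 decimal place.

Logistic growth is fastest at N = K/2 = 1470.
A = (K − N₀)/N₀ = 4.3552. Set K/(1 + A·e^(−rt)) = K/2 → A·e^(−rt) = 1.
e^(−0.09t) = 1/4.3552 = 0.229611, so t = ln(4.3552)/0.09 = 1.4714/0.09 = 16.349.

16.3 years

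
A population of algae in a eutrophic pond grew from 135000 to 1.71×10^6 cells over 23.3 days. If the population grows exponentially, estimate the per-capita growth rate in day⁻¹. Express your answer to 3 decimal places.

0.109 per day

From N(t) = N₀·e^(rt): e^(r·23.3) = 1.71×10^6/135000 = 12.667.
r·23.3 = ln(12.667) = 2.539, so r = 2.539/23.3 = 0.10897.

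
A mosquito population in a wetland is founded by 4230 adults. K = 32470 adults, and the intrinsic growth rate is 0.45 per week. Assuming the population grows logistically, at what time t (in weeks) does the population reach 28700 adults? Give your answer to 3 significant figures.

A = (K − N₀)/N₀ = (32470 − 4230)/4230 = 6.6761.
Solve 32470/(1 + 6.6761·e^(−0.45t)) = 28700: 1 + 6.6761·e^(−0.45t) = 1.1314, so e^(−0.45t) = 0.0196759.
−0.45·t = ln(0.0196759) = -3.9284, so t = 3.9284/0.45 = 8.7297.

8.73 weeks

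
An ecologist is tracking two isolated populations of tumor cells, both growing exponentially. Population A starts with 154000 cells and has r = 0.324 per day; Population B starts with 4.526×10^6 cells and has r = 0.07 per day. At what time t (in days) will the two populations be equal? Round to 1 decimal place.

13.3 days

Set 154000·e^(0.324t) = 4.526×10^6·e^(0.07t).
e^((0.324 − 0.07)t) = 4.526×10^6/154000 → e^(0.254·t) = 29.39.
0.254·t = ln(29.39) = 3.3806, so t = 3.3806/0.254 = 13.31.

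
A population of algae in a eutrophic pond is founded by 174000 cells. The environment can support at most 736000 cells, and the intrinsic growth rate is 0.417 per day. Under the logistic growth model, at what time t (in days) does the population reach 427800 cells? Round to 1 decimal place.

3.6 days

A = (K − N₀)/N₀ = (736000 − 174000)/174000 = 3.2299.
Solve 736000/(1 + 3.2299·e^(−0.417t)) = 427800: 1 + 3.2299·e^(−0.417t) = 1.7204, so e^(−0.417t) = 0.223051.
−0.417·t = ln(0.223051) = -1.5004, so t = 1.5004/0.417 = 3.598.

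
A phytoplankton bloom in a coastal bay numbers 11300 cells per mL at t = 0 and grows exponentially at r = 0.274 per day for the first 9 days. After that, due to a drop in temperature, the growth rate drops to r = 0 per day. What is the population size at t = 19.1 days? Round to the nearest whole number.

133060 cells per mL

Phase 1: N(9) = 11300·e^(0.274×9) = 11300·e^2.466 = 133060.
Phase 2 runs for 19.1 − 9 = 10.1 days at r = 0.
N(19.1) = 133060·e^(0×10.1) = 133060·e^0 = 133060.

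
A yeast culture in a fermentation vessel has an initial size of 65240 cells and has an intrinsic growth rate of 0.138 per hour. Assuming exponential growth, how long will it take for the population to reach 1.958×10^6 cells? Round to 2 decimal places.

Set N₀·e^(rt) = 1.958×10^6: e^(0.138·t) = 1.958×10^6/65240 = 30.012.
0.138·t = ln(30.012) = 3.4016, so t = 3.4016/0.138 = 24.649.

24.65 hours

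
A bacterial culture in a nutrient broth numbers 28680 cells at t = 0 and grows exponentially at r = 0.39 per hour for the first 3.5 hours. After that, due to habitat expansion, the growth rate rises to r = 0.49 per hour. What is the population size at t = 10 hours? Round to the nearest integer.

2714057 cells

Phase 1: N(3.5) = 28680·e^(0.39×3.5) = 28680·e^1.365 = 112303.
Phase 2 runs for 10 − 3.5 = 6.5 hours at r = 0.49.
N(10) = 112303·e^(0.49×6.5) = 112303·e^3.185 = 2.714057×10^6.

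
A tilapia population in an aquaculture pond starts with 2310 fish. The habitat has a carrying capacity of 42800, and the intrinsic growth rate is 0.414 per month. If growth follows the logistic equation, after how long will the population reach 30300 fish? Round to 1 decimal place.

A = (K − N₀)/N₀ = (42800 − 2310)/2310 = 17.528.
Solve 42800/(1 + 17.528·e^(−0.414t)) = 30300: 1 + 17.528·e^(−0.414t) = 1.4125, so e^(−0.414t) = 0.0235359.
−0.414·t = ln(0.0235359) = -3.7492, so t = 3.7492/0.414 = 9.0561.

9.1 months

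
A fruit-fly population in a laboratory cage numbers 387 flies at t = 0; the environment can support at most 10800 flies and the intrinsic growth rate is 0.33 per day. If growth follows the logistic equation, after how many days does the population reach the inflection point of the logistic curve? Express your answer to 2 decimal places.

9.98 days

Logistic growth is fastest at N = K/2 = 5400.
A = (K − N₀)/N₀ = 26.907. Set K/(1 + A·e^(−rt)) = K/2 → A·e^(−rt) = 1.
e^(−0.33t) = 1/26.907 = 0.0371651, so t = ln(26.907)/0.33 = 3.2924/0.33 = 9.9769.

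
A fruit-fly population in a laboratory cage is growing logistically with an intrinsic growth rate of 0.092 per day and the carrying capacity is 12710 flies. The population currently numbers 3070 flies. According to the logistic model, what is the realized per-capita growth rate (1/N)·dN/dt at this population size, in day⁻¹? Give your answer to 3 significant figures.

0.0698 per day

(1/N)·dN/dt = r(1 − N/K) = 0.092 × (1 − 3070/12710).
= 0.092 × 0.75846 = 0.069778.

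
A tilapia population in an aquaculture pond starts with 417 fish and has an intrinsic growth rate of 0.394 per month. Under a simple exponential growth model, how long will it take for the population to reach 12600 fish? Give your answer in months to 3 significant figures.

8.65 months

Set N₀·e^(rt) = 12600: e^(0.394·t) = 12600/417 = 30.216.
0.394·t = ln(30.216) = 3.4084, so t = 3.4084/0.394 = 8.6507.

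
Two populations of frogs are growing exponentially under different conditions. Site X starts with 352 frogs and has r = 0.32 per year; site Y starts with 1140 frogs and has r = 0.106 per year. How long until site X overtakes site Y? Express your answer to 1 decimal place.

5.5 years

Set 352·e^(0.32t) = 1140·e^(0.106t).
e^((0.32 − 0.106)t) = 1140/352 → e^(0.214·t) = 3.2386.
0.214·t = ln(3.2386) = 1.1752, so t = 1.1752/0.214 = 5.4914.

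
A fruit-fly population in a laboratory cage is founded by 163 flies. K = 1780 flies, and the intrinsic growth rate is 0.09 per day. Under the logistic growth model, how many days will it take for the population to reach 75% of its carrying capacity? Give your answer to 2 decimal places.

A = (K − N₀)/N₀ = (1780 − 163)/163 = 9.9202.
Solve 1780/(1 + 9.9202·e^(−0.09t)) = 1335: 1 + 9.9202·e^(−0.09t) = 1.3333, so e^(−0.09t) = 0.0336013.
−0.09·t = ln(0.0336013) = -3.3932, so t = 3.3932/0.09 = 37.702.

37.70 days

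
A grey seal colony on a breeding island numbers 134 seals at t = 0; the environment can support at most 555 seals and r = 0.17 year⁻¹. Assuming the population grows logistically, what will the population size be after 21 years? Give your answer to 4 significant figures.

A = (K − N₀)/N₀ = (555 − 134)/134 = 3.1418.
N(t) = K/(1 + A·e^(−rt)) = 555/(1 + 3.1418×e^(−0.17×21)).
e^(−3.57) = 0.028156; denominator = 1 + 3.1418×0.028156 = 1.0885.
N = 555/1.0885 = 509.895.

509.9 seals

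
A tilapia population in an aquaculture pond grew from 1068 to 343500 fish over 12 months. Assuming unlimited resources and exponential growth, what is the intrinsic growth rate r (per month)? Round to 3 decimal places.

From N(t) = N₀·e^(rt): e^(r·12) = 343500/1068 = 321.63.
r·12 = ln(321.63) = 5.7734, so r = 5.7734/12 = 0.48112.

0.481 per month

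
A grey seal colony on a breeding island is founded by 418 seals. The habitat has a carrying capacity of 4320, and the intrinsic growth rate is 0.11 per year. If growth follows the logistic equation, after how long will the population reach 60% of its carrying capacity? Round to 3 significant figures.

24.0 years

A = (K − N₀)/N₀ = (4320 − 418)/418 = 9.3349.
Solve 4320/(1 + 9.3349·e^(−0.11t)) = 2592: 1 + 9.3349·e^(−0.11t) = 1.6667, so e^(−0.11t) = 0.0714164.
−0.11·t = ln(0.0714164) = -2.6392, so t = 2.6392/0.11 = 23.993.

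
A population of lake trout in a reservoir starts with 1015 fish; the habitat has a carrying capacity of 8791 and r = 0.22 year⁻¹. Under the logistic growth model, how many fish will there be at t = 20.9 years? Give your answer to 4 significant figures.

8161 fish

A = (K − N₀)/N₀ = (8791 − 1015)/1015 = 7.6611.
N(t) = K/(1 + A·e^(−rt)) = 8791/(1 + 7.6611×e^(−0.22×20.9)).
e^(−4.598) = 0.010072; denominator = 1 + 7.6611×0.010072 = 1.0772.
N = 8791/1.0772 = 8161.26.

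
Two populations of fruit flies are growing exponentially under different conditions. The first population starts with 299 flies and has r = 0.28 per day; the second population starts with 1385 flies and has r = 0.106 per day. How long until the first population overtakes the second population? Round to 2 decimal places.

Set 299·e^(0.28t) = 1385·e^(0.106t).
e^((0.28 − 0.106)t) = 1385/299 → e^(0.174·t) = 4.6321.
0.174·t = ln(4.6321) = 1.533, so t = 1.533/0.174 = 8.8104.

8.81 days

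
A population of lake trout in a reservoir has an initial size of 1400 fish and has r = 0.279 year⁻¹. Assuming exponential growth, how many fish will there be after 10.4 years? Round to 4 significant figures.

25480 fish

N(t) = N₀·e^(rt) = 1400 × e^(0.279×10.4) = 1400 × e^2.902.
e^2.902 ≈ 18.203, so N ≈ 1400 × 18.203 = 25484.5.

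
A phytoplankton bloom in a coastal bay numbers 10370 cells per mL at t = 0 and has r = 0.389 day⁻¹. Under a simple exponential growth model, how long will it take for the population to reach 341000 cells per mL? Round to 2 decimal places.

8.98 days

Set N₀·e^(rt) = 341000: e^(0.389·t) = 341000/10370 = 32.883.
0.389·t = ln(32.883) = 3.493, so t = 3.493/0.389 = 8.9793.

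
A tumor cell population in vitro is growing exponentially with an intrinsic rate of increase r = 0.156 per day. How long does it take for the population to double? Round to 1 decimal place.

Doubling time t_d = ln(2)/r = 0.6931/0.156 = 4.4433.

4.4 days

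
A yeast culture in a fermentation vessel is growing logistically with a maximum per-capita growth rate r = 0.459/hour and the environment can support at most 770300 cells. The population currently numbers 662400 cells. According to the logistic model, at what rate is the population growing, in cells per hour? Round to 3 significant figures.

42600 cells per hour

dN/dt = rN(1 − N/K) = 0.459 × 662400 × (1 − 662400/770300).
1 − 662400/770300 = 0.14008; dN/dt = 0.459 × 662400 × 0.14008 = 42589.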